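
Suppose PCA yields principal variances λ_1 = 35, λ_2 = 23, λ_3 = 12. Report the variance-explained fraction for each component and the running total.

Step 1 — total variance = trace(Sigma) = Σ λ_i = 35 + 23 + 12 = 70.

Step 2 — fraction explained by component i = λ_i / Σ λ:
  PC1: 35/70 = 0.5
  PC2: 23/70 = 0.3286
  PC3: 12/70 = 0.1714

Step 3 — cumulative fraction after k components = (λ_1 + ... + λ_k) / Σ λ:
  k = 1: 35/70 = 0.5
  k = 2: (35 + 23)/70 = 58/70 = 0.8286
  k = 3: (35 + 23 + 12)/70 = 70/70 = 1

Summary (fraction, with percent):

explained: PC1 0.5 (50%), PC2 0.3286 (32.86%), PC3 0.1714 (17.14%);  cumulative: 0.5, 0.8286, 1


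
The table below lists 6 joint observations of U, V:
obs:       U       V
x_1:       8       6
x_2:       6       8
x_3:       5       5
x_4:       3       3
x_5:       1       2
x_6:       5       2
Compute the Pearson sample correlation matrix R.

Step 1 — column means:
  mean(U) = (8 + 6 + 5 + 3 + 1 + 5) / 6 = 28/6 = 4.6667
  mean(V) = (6 + 8 + 5 + 3 + 2 + 2) / 6 = 26/6 = 4.3333

Step 2 — sample variances and covariances s[i,j] = (1/(n-1)) · Σ_k (x_{k,i} - mean_i) · (x_{k,j} - mean_j), with n-1 = 5:
  s[U,U] = ((3.3333)·(3.3333) + (1.3333)·(1.3333) + (0.3333)·(0.3333) + (-1.6667)·(-1.6667) + (-3.6667)·(-3.6667) + (0.3333)·(0.3333)) / 5 = 29.3333/5 = 5.8667
  s[U,V] = ((3.3333)·(1.6667) + (1.3333)·(3.6667) + (0.3333)·(0.6667) + (-1.6667)·(-1.3333) + (-3.6667)·(-2.3333) + (0.3333)·(-2.3333)) / 5 = 20.6667/5 = 4.1333
  s[V,V] = ((1.6667)·(1.6667) + (3.6667)·(3.6667) + (0.6667)·(0.6667) + (-1.3333)·(-1.3333) + (-2.3333)·(-2.3333) + (-2.3333)·(-2.3333)) / 5 = 29.3333/5 = 5.8667
  Sample standard deviations s_i = √(s[i,i]):
  s(U) = √(5.8667) = 2.4221
  s(V) = √(5.8667) = 2.4221

Step 3 — r_{ij} = s_{ij} / (s_i · s_j):
  r[U,U] = 1 (diagonal).
  r[U,V] = 4.1333 / (2.4221 · 2.4221) = 4.1333 / 5.8667 = 0.7045
  r[V,V] = 1 (diagonal).

R is symmetric with unit diagonal. Assembling:

R = [[1, 0.7045],
 [0.7045, 1]]


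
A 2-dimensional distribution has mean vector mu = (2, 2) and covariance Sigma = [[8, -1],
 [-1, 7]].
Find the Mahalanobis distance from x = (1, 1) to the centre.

Step 1 — centre the observation: (x - mu) = (-1, -1).

Step 2 — invert Sigma. det(Sigma) = 8·7 - (-1)² = 55.
  Sigma^{-1} = (1/det) · [[d, -b], [-b, a]] = [[0.1273, 0.0182],
 [0.0182, 0.1455]].

Step 3 — form the quadratic (x - mu)^T · Sigma^{-1} · (x - mu):
  Sigma^{-1} · (x - mu) = (-0.1455, -0.1636).
  (x - mu)^T · [Sigma^{-1} · (x - mu)] = (-1)·(-0.1455) + (-1)·(-0.1636) = 0.3091.

Step 4 — take square root: d = √(0.3091) ≈ 0.556.

d(x, mu) = √(0.3091) ≈ 0.556


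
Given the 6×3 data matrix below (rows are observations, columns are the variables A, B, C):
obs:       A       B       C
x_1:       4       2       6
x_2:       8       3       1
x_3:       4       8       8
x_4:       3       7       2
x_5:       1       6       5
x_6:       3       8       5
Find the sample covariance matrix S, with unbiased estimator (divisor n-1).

Step 1 — column means:
  mean(A) = (4 + 8 + 4 + 3 + 1 + 3) / 6 = 23/6 = 3.8333
  mean(B) = (2 + 3 + 8 + 7 + 6 + 8) / 6 = 34/6 = 5.6667
  mean(C) = (6 + 1 + 8 + 2 + 5 + 5) / 6 = 27/6 = 4.5

Step 2 — sample covariance S[i,j] = (1/(n-1)) · Σ_k (x_{k,i} - mean_i) · (x_{k,j} - mean_j), with n-1 = 5.
  S[A,A] = ((0.1667)·(0.1667) + (4.1667)·(4.1667) + (0.1667)·(0.1667) + (-0.8333)·(-0.8333) + (-2.8333)·(-2.8333) + (-0.8333)·(-0.8333)) / 5 = 26.8333/5 = 5.3667
  S[A,B] = ((0.1667)·(-3.6667) + (4.1667)·(-2.6667) + (0.1667)·(2.3333) + (-0.8333)·(1.3333) + (-2.8333)·(0.3333) + (-0.8333)·(2.3333)) / 5 = -15.3333/5 = -3.0667
  S[A,C] = ((0.1667)·(1.5) + (4.1667)·(-3.5) + (0.1667)·(3.5) + (-0.8333)·(-2.5) + (-2.8333)·(0.5) + (-0.8333)·(0.5)) / 5 = -13.5/5 = -2.7
  S[B,B] = ((-3.6667)·(-3.6667) + (-2.6667)·(-2.6667) + (2.3333)·(2.3333) + (1.3333)·(1.3333) + (0.3333)·(0.3333) + (2.3333)·(2.3333)) / 5 = 33.3333/5 = 6.6667
  S[B,C] = ((-3.6667)·(1.5) + (-2.6667)·(-3.5) + (2.3333)·(3.5) + (1.3333)·(-2.5) + (0.3333)·(0.5) + (2.3333)·(0.5)) / 5 = 10/5 = 2
  S[C,C] = ((1.5)·(1.5) + (-3.5)·(-3.5) + (3.5)·(3.5) + (-2.5)·(-2.5) + (0.5)·(0.5) + (0.5)·(0.5)) / 5 = 33.5/5 = 6.7

S is symmetric (S[j,i] = S[i,j]). Assembling:

S = [[5.3667, -3.0667, -2.7],
 [-3.0667, 6.6667, 2],
 [-2.7, 2, 6.7]]


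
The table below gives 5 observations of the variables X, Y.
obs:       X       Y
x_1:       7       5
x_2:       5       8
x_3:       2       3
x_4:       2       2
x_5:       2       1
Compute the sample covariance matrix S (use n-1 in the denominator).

Step 1 — column means:
  mean(X) = (7 + 5 + 2 + 2 + 2) / 5 = 18/5 = 3.6
  mean(Y) = (5 + 8 + 3 + 2 + 1) / 5 = 19/5 = 3.8

Step 2 — sample covariance S[i,j] = (1/(n-1)) · Σ_k (x_{k,i} - mean_i) · (x_{k,j} - mean_j), with n-1 = 4.
  S[X,X] = ((3.4)·(3.4) + (1.4)·(1.4) + (-1.6)·(-1.6) + (-1.6)·(-1.6) + (-1.6)·(-1.6)) / 4 = 21.2/4 = 5.3
  S[X,Y] = ((3.4)·(1.2) + (1.4)·(4.2) + (-1.6)·(-0.8) + (-1.6)·(-1.8) + (-1.6)·(-2.8)) / 4 = 18.6/4 = 4.65
  S[Y,Y] = ((1.2)·(1.2) + (4.2)·(4.2) + (-0.8)·(-0.8) + (-1.8)·(-1.8) + (-2.8)·(-2.8)) / 4 = 30.8/4 = 7.7

S is symmetric (S[j,i] = S[i,j]). Assembling:

S = [[5.3, 4.65],
 [4.65, 7.7]]


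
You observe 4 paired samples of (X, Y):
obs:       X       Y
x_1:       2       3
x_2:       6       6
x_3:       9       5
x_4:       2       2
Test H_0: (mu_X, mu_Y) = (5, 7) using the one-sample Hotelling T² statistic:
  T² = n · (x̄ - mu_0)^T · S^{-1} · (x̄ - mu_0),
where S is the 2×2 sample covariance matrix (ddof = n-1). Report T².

Step 1 — sample mean vector:
  mean(X) = (2 + 6 + 9 + 2) / 4 = 19/4 = 4.75
  mean(Y) = (3 + 6 + 5 + 2) / 4 = 16/4 = 4
  x̄ = (4.75, 4),  deviation x̄ - mu_0 = (4.75, 4) - (5, 7) = (-0.25, -3).

Step 2 — sample covariance matrix, S[i,j] = (1/(n-1)) · Σ_k (x_{k,i} - mean_i) · (x_{k,j} - mean_j), divisor n-1 = 3:
  S[X,X] = ((-2.75)·(-2.75) + (1.25)·(1.25) + (4.25)·(4.25) + (-2.75)·(-2.75)) / 3 = 34.75/3 = 11.5833
  S[X,Y] = ((-2.75)·(-1) + (1.25)·(2) + (4.25)·(1) + (-2.75)·(-2)) / 3 = 15/3 = 5
  S[Y,Y] = ((-1)·(-1) + (2)·(2) + (1)·(1) + (-2)·(-2)) / 3 = 10/3 = 3.3333
  S = [[11.5833, 5],
 [5, 3.3333]].

Step 3 — invert S. det(S) = 11.5833·3.3333 - (5)² = 13.6111.
  S^{-1} = (1/det) · [[d, -b], [-b, a]] = [[0.2449, -0.3673],
 [-0.3673, 0.851]].

Step 4 — quadratic form (x̄ - mu_0)^T · S^{-1} · (x̄ - mu_0):
  S^{-1} · (x̄ - mu_0) = (1.0408, -2.4612),
  (x̄ - mu_0)^T · [...] = (-0.25)·(1.0408) + (-3)·(-2.4612) = 7.1235.

Step 5 — scale by n: T² = 4 · 7.1235 = 28.4939.

T² ≈ 28.4939


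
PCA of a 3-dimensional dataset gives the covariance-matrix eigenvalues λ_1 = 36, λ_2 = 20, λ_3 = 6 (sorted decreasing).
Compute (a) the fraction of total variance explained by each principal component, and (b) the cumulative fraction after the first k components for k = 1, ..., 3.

Step 1 — total variance = trace(Sigma) = Σ λ_i = 36 + 20 + 6 = 62.

Step 2 — fraction explained by component i = λ_i / Σ λ:
  PC1: 36/62 = 0.5806
  PC2: 20/62 = 0.3226
  PC3: 6/62 = 0.0968

Step 3 — cumulative fraction after k components = (λ_1 + ... + λ_k) / Σ λ:
  k = 1: 36/62 = 0.5806
  k = 2: (36 + 20)/62 = 56/62 = 0.9032
  k = 3: (36 + 20 + 6)/62 = 62/62 = 1

Summary (fraction, with percent):

explained: PC1 0.5806 (58.06%), PC2 0.3226 (32.26%), PC3 0.0968 (9.68%);  cumulative: 0.5806, 0.9032, 1


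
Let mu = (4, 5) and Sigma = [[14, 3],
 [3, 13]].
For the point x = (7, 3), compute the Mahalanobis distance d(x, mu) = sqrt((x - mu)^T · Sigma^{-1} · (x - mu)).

Step 1 — centre the observation: (x - mu) = (3, -2).

Step 2 — invert Sigma. det(Sigma) = 14·13 - (3)² = 173.
  Sigma^{-1} = (1/det) · [[d, -b], [-b, a]] = [[0.0751, -0.0173],
 [-0.0173, 0.0809]].

Step 3 — form the quadratic (x - mu)^T · Sigma^{-1} · (x - mu):
  Sigma^{-1} · (x - mu) = (0.2601, -0.2139).
  (x - mu)^T · [Sigma^{-1} · (x - mu)] = (3)·(0.2601) + (-2)·(-0.2139) = 1.2081.

Step 4 — take square root: d = √(1.2081) ≈ 1.0991.

d(x, mu) = √(1.2081) ≈ 1.0991


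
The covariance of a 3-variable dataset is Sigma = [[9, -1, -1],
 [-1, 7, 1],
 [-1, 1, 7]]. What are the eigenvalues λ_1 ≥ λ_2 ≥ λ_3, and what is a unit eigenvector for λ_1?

Step 1 — characteristic polynomial p(λ) = det(λI - Sigma) = λ³ - tr·λ² + c_1·λ - det, where tr = trace, c_1 = sum of the principal 2×2 minors, det = det(Sigma):
  tr = 9 + 7 + 7 = 23,
  c_1 = (9·7 - (-1)²) + (9·7 - (-1)²) + (7·7 - (1)²) = 62 + 62 + 48 = 172,
  det = 9·(7·7 - (1)²) - (-1)·((-1)·7 - (1)·(-1)) + (-1)·((-1)·(1) - 7·(-1)) = 9·(48) - (-1)·(-6) + (-1)·(6) = 420.
  So p(λ) = λ³ - 23λ² + 172λ - 420.
Step 2 — look for an integer root (rational root theorem: any rational root is an integer divisor of 420). Testing λ = 6:
  p(6) = 216 - 828 + 1032 - 420 = 0  ✓
  Dividing out (λ - 6): p(λ) = (λ - 6)(λ² - 17λ + 70).
Step 3 — remaining eigenvalues from the quadratic λ² - 17λ + 70 = 0:
  Δ = 17² - 4·70 = 289 - 280 = 9,  λ = (17 ± √9)/2 = (17 ± 3)/2 = 10 or 7.
  Sorted: λ_1 = 10,  λ_2 = 7,  λ_3 = 6  (check: sum = 23 = tr ✓).

Step 4 — unit eigenvector for λ_1 = 10: v spans the null space of (Sigma - λ_1 I), whose rows are
  r_1 = (-1, -1, -1),  r_2 = (-1, -3, 1),  r_3 = (-1, 1, -3).
  v is orthogonal to every row, so take v ∝ r_1 × r_2 = ((-1)·(1) - (-1)·(-3), (-1)·(-1) - (-1)·(1), (-1)·(-3) - (-1)·(-1)) = (-4, 2, 2).
  Rescale (divide by 2; multiply by -1 so the first nonzero entry is positive): u = (2, -1, -1).
  ||u|| = √((2)² + (-1)² + (-1)²) = √(6) ≈ 2.4495,  v_1 = u/||u|| ≈ (0.8165, -0.4082, -0.4082) (||v_1|| = 1).

λ_1 = 10,  λ_2 = 7,  λ_3 = 6;  v_1 ≈ (0.8165, -0.4082, -0.4082)


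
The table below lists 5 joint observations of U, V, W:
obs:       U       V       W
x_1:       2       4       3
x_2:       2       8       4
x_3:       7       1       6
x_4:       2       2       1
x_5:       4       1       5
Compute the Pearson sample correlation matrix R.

Step 1 — column means:
  mean(U) = (2 + 2 + 7 + 2 + 4) / 5 = 17/5 = 3.4
  mean(V) = (4 + 8 + 1 + 2 + 1) / 5 = 16/5 = 3.2
  mean(W) = (3 + 4 + 6 + 1 + 5) / 5 = 19/5 = 3.8

Step 2 — sample variances and covariances s[i,j] = (1/(n-1)) · Σ_k (x_{k,i} - mean_i) · (x_{k,j} - mean_j), with n-1 = 4:
  s[U,U] = ((-1.4)·(-1.4) + (-1.4)·(-1.4) + (3.6)·(3.6) + (-1.4)·(-1.4) + (0.6)·(0.6)) / 4 = 19.2/4 = 4.8
  s[U,V] = ((-1.4)·(0.8) + (-1.4)·(4.8) + (3.6)·(-2.2) + (-1.4)·(-1.2) + (0.6)·(-2.2)) / 4 = -15.4/4 = -3.85
  s[U,W] = ((-1.4)·(-0.8) + (-1.4)·(0.2) + (3.6)·(2.2) + (-1.4)·(-2.8) + (0.6)·(1.2)) / 4 = 13.4/4 = 3.35
  s[V,V] = ((0.8)·(0.8) + (4.8)·(4.8) + (-2.2)·(-2.2) + (-1.2)·(-1.2) + (-2.2)·(-2.2)) / 4 = 34.8/4 = 8.7
  s[V,W] = ((0.8)·(-0.8) + (4.8)·(0.2) + (-2.2)·(2.2) + (-1.2)·(-2.8) + (-2.2)·(1.2)) / 4 = -3.8/4 = -0.95
  s[W,W] = ((-0.8)·(-0.8) + (0.2)·(0.2) + (2.2)·(2.2) + (-2.8)·(-2.8) + (1.2)·(1.2)) / 4 = 14.8/4 = 3.7
  Sample standard deviations s_i = √(s[i,i]):
  s(U) = √(4.8) = 2.1909
  s(V) = √(8.7) = 2.9496
  s(W) = √(3.7) = 1.9235

Step 3 — r_{ij} = s_{ij} / (s_i · s_j):
  r[U,U] = 1 (diagonal).
  r[U,V] = -3.85 / (2.1909 · 2.9496) = -3.85 / 6.4622 = -0.5958
  r[U,W] = 3.35 / (2.1909 · 1.9235) = 3.35 / 4.2143 = 0.7949
  r[V,V] = 1 (diagonal).
  r[V,W] = -0.95 / (2.9496 · 1.9235) = -0.95 / 5.6736 = -0.1674
  r[W,W] = 1 (diagonal).

R is symmetric with unit diagonal. Assembling:

R = [[1, -0.5958, 0.7949],
 [-0.5958, 1, -0.1674],
 [0.7949, -0.1674, 1]]


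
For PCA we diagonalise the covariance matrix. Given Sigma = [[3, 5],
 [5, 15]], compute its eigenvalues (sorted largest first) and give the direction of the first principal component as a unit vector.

Step 1 — characteristic polynomial of 2×2 Sigma:
  det(Sigma - λI) = λ² - trace · λ + det = 0.
  trace = 3 + 15 = 18, det = 3·15 - (5)² = 20.
Step 2 — discriminant:
  Δ = trace² - 4·det = 324 - 80 = 244.
Step 3 — eigenvalues:
  λ = (trace ± √Δ)/2 = (18 ± 15.6205)/2,
  λ_1 = 16.8102,  λ_2 = 1.1898.

Step 4 — unit eigenvector for λ_1: solve (Sigma - λ_1 I)v = 0. First row:
  (3 - 16.8102)·v_x + (5)·v_y = 0, i.e. (-13.8102)·v_x + (5)·v_y = 0,
  so v ∝ (b, λ_1 - a) = (5, 13.8102) = u.
  ||u|| = √((5)² + (13.8102)²) = √(215.723) ≈ 14.6875,
  v_1 = u/||u|| ≈ (0.3404, 0.9403) (||v_1|| = 1).

λ_1 = 16.8102,  λ_2 = 1.1898;  v_1 ≈ (0.3404, 0.9403)


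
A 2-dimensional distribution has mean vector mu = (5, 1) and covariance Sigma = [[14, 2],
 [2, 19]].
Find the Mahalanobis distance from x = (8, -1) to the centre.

Step 1 — centre the observation: (x - mu) = (3, -2).

Step 2 — invert Sigma. det(Sigma) = 14·19 - (2)² = 262.
  Sigma^{-1} = (1/det) · [[d, -b], [-b, a]] = [[0.0725, -0.0076],
 [-0.0076, 0.0534]].

Step 3 — form the quadratic (x - mu)^T · Sigma^{-1} · (x - mu):
  Sigma^{-1} · (x - mu) = (0.2328, -0.1298).
  (x - mu)^T · [Sigma^{-1} · (x - mu)] = (3)·(0.2328) + (-2)·(-0.1298) = 0.958.

Step 4 — take square root: d = √(0.958) ≈ 0.9788.

d(x, mu) = √(0.958) ≈ 0.9788


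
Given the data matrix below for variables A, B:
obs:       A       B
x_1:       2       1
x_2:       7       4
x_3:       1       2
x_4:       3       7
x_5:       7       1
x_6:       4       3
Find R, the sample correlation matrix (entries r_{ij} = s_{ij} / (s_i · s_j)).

Step 1 — column means:
  mean(A) = (2 + 7 + 1 + 3 + 7 + 4) / 6 = 24/6 = 4
  mean(B) = (1 + 4 + 2 + 7 + 1 + 3) / 6 = 18/6 = 3

Step 2 — sample variances and covariances s[i,j] = (1/(n-1)) · Σ_k (x_{k,i} - mean_i) · (x_{k,j} - mean_j), with n-1 = 5:
  s[A,A] = ((-2)·(-2) + (3)·(3) + (-3)·(-3) + (-1)·(-1) + (3)·(3) + (0)·(0)) / 5 = 32/5 = 6.4
  s[A,B] = ((-2)·(-2) + (3)·(1) + (-3)·(-1) + (-1)·(4) + (3)·(-2) + (0)·(0)) / 5 = 0/5 = 0
  s[B,B] = ((-2)·(-2) + (1)·(1) + (-1)·(-1) + (4)·(4) + (-2)·(-2) + (0)·(0)) / 5 = 26/5 = 5.2
  Sample standard deviations s_i = √(s[i,i]):
  s(A) = √(6.4) = 2.5298
  s(B) = √(5.2) = 2.2804

Step 3 — r_{ij} = s_{ij} / (s_i · s_j):
  r[A,A] = 1 (diagonal).
  r[A,B] = 0 / (2.5298 · 2.2804) = 0 / 5.7689 = 0
  r[B,B] = 1 (diagonal).

R is symmetric with unit diagonal. Assembling:

R = [[1, 0],
 [0, 1]]


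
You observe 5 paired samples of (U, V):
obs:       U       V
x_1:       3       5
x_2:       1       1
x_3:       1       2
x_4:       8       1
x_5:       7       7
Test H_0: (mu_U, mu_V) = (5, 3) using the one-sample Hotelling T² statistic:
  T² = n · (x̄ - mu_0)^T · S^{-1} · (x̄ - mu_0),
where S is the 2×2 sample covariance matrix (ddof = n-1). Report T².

Step 1 — sample mean vector:
  mean(U) = (3 + 1 + 1 + 8 + 7) / 5 = 20/5 = 4
  mean(V) = (5 + 1 + 2 + 1 + 7) / 5 = 16/5 = 3.2
  x̄ = (4, 3.2),  deviation x̄ - mu_0 = (4, 3.2) - (5, 3) = (-1, 0.2).

Step 2 — sample covariance matrix, S[i,j] = (1/(n-1)) · Σ_k (x_{k,i} - mean_i) · (x_{k,j} - mean_j), divisor n-1 = 4:
  S[U,U] = ((-1)·(-1) + (-3)·(-3) + (-3)·(-3) + (4)·(4) + (3)·(3)) / 4 = 44/4 = 11
  S[U,V] = ((-1)·(1.8) + (-3)·(-2.2) + (-3)·(-1.2) + (4)·(-2.2) + (3)·(3.8)) / 4 = 11/4 = 2.75
  S[V,V] = ((1.8)·(1.8) + (-2.2)·(-2.2) + (-1.2)·(-1.2) + (-2.2)·(-2.2) + (3.8)·(3.8)) / 4 = 28.8/4 = 7.2
  S = [[11, 2.75],
 [2.75, 7.2]].

Step 3 — invert S. det(S) = 11·7.2 - (2.75)² = 71.6375.
  S^{-1} = (1/det) · [[d, -b], [-b, a]] = [[0.1005, -0.0384],
 [-0.0384, 0.1536]].

Step 4 — quadratic form (x̄ - mu_0)^T · S^{-1} · (x̄ - mu_0):
  S^{-1} · (x̄ - mu_0) = (-0.1082, 0.0691),
  (x̄ - mu_0)^T · [...] = (-1)·(-0.1082) + (0.2)·(0.0691) = 0.122.

Step 5 — scale by n: T² = 5 · 0.122 = 0.61.

T² ≈ 0.61


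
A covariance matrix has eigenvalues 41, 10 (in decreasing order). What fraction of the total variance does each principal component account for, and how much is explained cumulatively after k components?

Step 1 — total variance = trace(Sigma) = Σ λ_i = 41 + 10 = 51.

Step 2 — fraction explained by component i = λ_i / Σ λ:
  PC1: 41/51 = 0.8039
  PC2: 10/51 = 0.1961

Step 3 — cumulative fraction after k components = (λ_1 + ... + λ_k) / Σ λ:
  k = 1: 41/51 = 0.8039
  k = 2: (41 + 10)/51 = 51/51 = 1

Summary (fraction, with percent):

explained: PC1 0.8039 (80.39%), PC2 0.1961 (19.61%);  cumulative: 0.8039, 1


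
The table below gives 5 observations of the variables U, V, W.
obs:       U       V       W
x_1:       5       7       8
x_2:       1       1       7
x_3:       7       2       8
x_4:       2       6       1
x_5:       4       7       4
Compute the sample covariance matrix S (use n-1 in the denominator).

Step 1 — column means:
  mean(U) = (5 + 1 + 7 + 2 + 4) / 5 = 19/5 = 3.8
  mean(V) = (7 + 1 + 2 + 6 + 7) / 5 = 23/5 = 4.6
  mean(W) = (8 + 7 + 8 + 1 + 4) / 5 = 28/5 = 5.6

Step 2 — sample covariance S[i,j] = (1/(n-1)) · Σ_k (x_{k,i} - mean_i) · (x_{k,j} - mean_j), with n-1 = 4.
  S[U,U] = ((1.2)·(1.2) + (-2.8)·(-2.8) + (3.2)·(3.2) + (-1.8)·(-1.8) + (0.2)·(0.2)) / 4 = 22.8/4 = 5.7
  S[U,V] = ((1.2)·(2.4) + (-2.8)·(-3.6) + (3.2)·(-2.6) + (-1.8)·(1.4) + (0.2)·(2.4)) / 4 = 2.6/4 = 0.65
  S[U,W] = ((1.2)·(2.4) + (-2.8)·(1.4) + (3.2)·(2.4) + (-1.8)·(-4.6) + (0.2)·(-1.6)) / 4 = 14.6/4 = 3.65
  S[V,V] = ((2.4)·(2.4) + (-3.6)·(-3.6) + (-2.6)·(-2.6) + (1.4)·(1.4) + (2.4)·(2.4)) / 4 = 33.2/4 = 8.3
  S[V,W] = ((2.4)·(2.4) + (-3.6)·(1.4) + (-2.6)·(2.4) + (1.4)·(-4.6) + (2.4)·(-1.6)) / 4 = -15.8/4 = -3.95
  S[W,W] = ((2.4)·(2.4) + (1.4)·(1.4) + (2.4)·(2.4) + (-4.6)·(-4.6) + (-1.6)·(-1.6)) / 4 = 37.2/4 = 9.3

S is symmetric (S[j,i] = S[i,j]). Assembling:

S = [[5.7, 0.65, 3.65],
 [0.65, 8.3, -3.95],
 [3.65, -3.95, 9.3]]


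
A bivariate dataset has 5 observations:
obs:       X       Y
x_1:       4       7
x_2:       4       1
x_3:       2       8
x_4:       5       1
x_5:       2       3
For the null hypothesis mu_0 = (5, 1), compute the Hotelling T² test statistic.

Step 1 — sample mean vector:
  mean(X) = (4 + 4 + 2 + 5 + 2) / 5 = 17/5 = 3.4
  mean(Y) = (7 + 1 + 8 + 1 + 3) / 5 = 20/5 = 4
  x̄ = (3.4, 4),  deviation x̄ - mu_0 = (3.4, 4) - (5, 1) = (-1.6, 3).

Step 2 — sample covariance matrix, S[i,j] = (1/(n-1)) · Σ_k (x_{k,i} - mean_i) · (x_{k,j} - mean_j), divisor n-1 = 4:
  S[X,X] = ((0.6)·(0.6) + (0.6)·(0.6) + (-1.4)·(-1.4) + (1.6)·(1.6) + (-1.4)·(-1.4)) / 4 = 7.2/4 = 1.8
  S[X,Y] = ((0.6)·(3) + (0.6)·(-3) + (-1.4)·(4) + (1.6)·(-3) + (-1.4)·(-1)) / 4 = -9/4 = -2.25
  S[Y,Y] = ((3)·(3) + (-3)·(-3) + (4)·(4) + (-3)·(-3) + (-1)·(-1)) / 4 = 44/4 = 11
  S = [[1.8, -2.25],
 [-2.25, 11]].

Step 3 — invert S. det(S) = 1.8·11 - (-2.25)² = 14.7375.
  S^{-1} = (1/det) · [[d, -b], [-b, a]] = [[0.7464, 0.1527],
 [0.1527, 0.1221]].

Step 4 — quadratic form (x̄ - mu_0)^T · S^{-1} · (x̄ - mu_0):
  S^{-1} · (x̄ - mu_0) = (-0.7362, 0.1221),
  (x̄ - mu_0)^T · [...] = (-1.6)·(-0.7362) + (3)·(0.1221) = 1.5444.

Step 5 — scale by n: T² = 5 · 1.5444 = 7.7218.

T² ≈ 7.7218


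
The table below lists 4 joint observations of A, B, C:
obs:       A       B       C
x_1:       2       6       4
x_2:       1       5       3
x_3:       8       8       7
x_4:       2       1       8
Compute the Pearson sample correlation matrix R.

Step 1 — column means:
  mean(A) = (2 + 1 + 8 + 2) / 4 = 13/4 = 3.25
  mean(B) = (6 + 5 + 8 + 1) / 4 = 20/4 = 5
  mean(C) = (4 + 3 + 7 + 8) / 4 = 22/4 = 5.5

Step 2 — sample variances and covariances s[i,j] = (1/(n-1)) · Σ_k (x_{k,i} - mean_i) · (x_{k,j} - mean_j), with n-1 = 3:
  s[A,A] = ((-1.25)·(-1.25) + (-2.25)·(-2.25) + (4.75)·(4.75) + (-1.25)·(-1.25)) / 3 = 30.75/3 = 10.25
  s[A,B] = ((-1.25)·(1) + (-2.25)·(0) + (4.75)·(3) + (-1.25)·(-4)) / 3 = 18/3 = 6
  s[A,C] = ((-1.25)·(-1.5) + (-2.25)·(-2.5) + (4.75)·(1.5) + (-1.25)·(2.5)) / 3 = 11.5/3 = 3.8333
  s[B,B] = ((1)·(1) + (0)·(0) + (3)·(3) + (-4)·(-4)) / 3 = 26/3 = 8.6667
  s[B,C] = ((1)·(-1.5) + (0)·(-2.5) + (3)·(1.5) + (-4)·(2.5)) / 3 = -7/3 = -2.3333
  s[C,C] = ((-1.5)·(-1.5) + (-2.5)·(-2.5) + (1.5)·(1.5) + (2.5)·(2.5)) / 3 = 17/3 = 5.6667
  Sample standard deviations s_i = √(s[i,i]):
  s(A) = √(10.25) = 3.2016
  s(B) = √(8.6667) = 2.9439
  s(C) = √(5.6667) = 2.3805

Step 3 — r_{ij} = s_{ij} / (s_i · s_j):
  r[A,A] = 1 (diagonal).
  r[A,B] = 6 / (3.2016 · 2.9439) = 6 / 9.4251 = 0.6366
  r[A,C] = 3.8333 / (3.2016 · 2.3805) = 3.8333 / 7.6212 = 0.503
  r[B,B] = 1 (diagonal).
  r[B,C] = -2.3333 / (2.9439 · 2.3805) = -2.3333 / 7.0079 = -0.333
  r[C,C] = 1 (diagonal).

R is symmetric with unit diagonal. Assembling:

R = [[1, 0.6366, 0.503],
 [0.6366, 1, -0.333],
 [0.503, -0.333, 1]]


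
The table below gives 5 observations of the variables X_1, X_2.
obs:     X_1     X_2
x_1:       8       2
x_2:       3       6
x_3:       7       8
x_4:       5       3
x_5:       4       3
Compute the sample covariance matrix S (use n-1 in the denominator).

Step 1 — column means:
  mean(X_1) = (8 + 3 + 7 + 5 + 4) / 5 = 27/5 = 5.4
  mean(X_2) = (2 + 6 + 8 + 3 + 3) / 5 = 22/5 = 4.4

Step 2 — sample covariance S[i,j] = (1/(n-1)) · Σ_k (x_{k,i} - mean_i) · (x_{k,j} - mean_j), with n-1 = 4.
  S[X_1,X_1] = ((2.6)·(2.6) + (-2.4)·(-2.4) + (1.6)·(1.6) + (-0.4)·(-0.4) + (-1.4)·(-1.4)) / 4 = 17.2/4 = 4.3
  S[X_1,X_2] = ((2.6)·(-2.4) + (-2.4)·(1.6) + (1.6)·(3.6) + (-0.4)·(-1.4) + (-1.4)·(-1.4)) / 4 = -1.8/4 = -0.45
  S[X_2,X_2] = ((-2.4)·(-2.4) + (1.6)·(1.6) + (3.6)·(3.6) + (-1.4)·(-1.4) + (-1.4)·(-1.4)) / 4 = 25.2/4 = 6.3

S is symmetric (S[j,i] = S[i,j]). Assembling:

S = [[4.3, -0.45],
 [-0.45, 6.3]]


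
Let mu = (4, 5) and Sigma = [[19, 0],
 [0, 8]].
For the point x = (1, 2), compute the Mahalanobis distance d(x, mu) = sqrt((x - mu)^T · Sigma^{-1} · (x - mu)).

Step 1 — centre the observation: (x - mu) = (-3, -3).

Step 2 — invert Sigma. det(Sigma) = 19·8 - (0)² = 152.
  Sigma^{-1} = (1/det) · [[d, -b], [-b, a]] = [[0.0526, 0],
 [0, 0.125]].

Step 3 — form the quadratic (x - mu)^T · Sigma^{-1} · (x - mu):
  Sigma^{-1} · (x - mu) = (-0.1579, -0.375).
  (x - mu)^T · [Sigma^{-1} · (x - mu)] = (-3)·(-0.1579) + (-3)·(-0.375) = 1.5987.

Step 4 — take square root: d = √(1.5987) ≈ 1.2644.

d(x, mu) = √(1.5987) ≈ 1.2644


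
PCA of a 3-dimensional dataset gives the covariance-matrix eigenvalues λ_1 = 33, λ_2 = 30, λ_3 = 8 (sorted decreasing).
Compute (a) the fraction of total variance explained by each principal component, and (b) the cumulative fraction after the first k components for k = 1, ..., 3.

Step 1 — total variance = trace(Sigma) = Σ λ_i = 33 + 30 + 8 = 71.

Step 2 — fraction explained by component i = λ_i / Σ λ:
  PC1: 33/71 = 0.4648
  PC2: 30/71 = 0.4225
  PC3: 8/71 = 0.1127

Step 3 — cumulative fraction after k components = (λ_1 + ... + λ_k) / Σ λ:
  k = 1: 33/71 = 0.4648
  k = 2: (33 + 30)/71 = 63/71 = 0.8873
  k = 3: (33 + 30 + 8)/71 = 71/71 = 1

Summary (fraction, with percent):

explained: PC1 0.4648 (46.48%), PC2 0.4225 (42.25%), PC3 0.1127 (11.27%);  cumulative: 0.4648, 0.8873, 1


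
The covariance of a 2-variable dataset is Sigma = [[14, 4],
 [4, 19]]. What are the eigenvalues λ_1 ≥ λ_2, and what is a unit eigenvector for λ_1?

Step 1 — characteristic polynomial of 2×2 Sigma:
  det(Sigma - λI) = λ² - trace · λ + det = 0.
  trace = 14 + 19 = 33, det = 14·19 - (4)² = 250.
Step 2 — discriminant:
  Δ = trace² - 4·det = 1089 - 1000 = 89.
Step 3 — eigenvalues:
  λ = (trace ± √Δ)/2 = (33 ± 9.434)/2,
  λ_1 = 21.217,  λ_2 = 11.783.

Step 4 — unit eigenvector for λ_1: solve (Sigma - λ_1 I)v = 0. First row:
  (14 - 21.217)·v_x + (4)·v_y = 0, i.e. (-7.217)·v_x + (4)·v_y = 0,
  so v ∝ (b, λ_1 - a) = (4, 7.217) = u.
  ||u|| = √((4)² + (7.217)²) = √(68.085) ≈ 8.2514,
  v_1 = u/||u|| ≈ (0.4848, 0.8746) (||v_1|| = 1).

λ_1 = 21.217,  λ_2 = 11.783;  v_1 ≈ (0.4848, 0.8746)


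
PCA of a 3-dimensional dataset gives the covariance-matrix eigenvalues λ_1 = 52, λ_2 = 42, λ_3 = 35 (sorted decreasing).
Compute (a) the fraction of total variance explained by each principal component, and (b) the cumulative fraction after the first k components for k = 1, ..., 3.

Step 1 — total variance = trace(Sigma) = Σ λ_i = 52 + 42 + 35 = 129.

Step 2 — fraction explained by component i = λ_i / Σ λ:
  PC1: 52/129 = 0.4031
  PC2: 42/129 = 0.3256
  PC3: 35/129 = 0.2713

Step 3 — cumulative fraction after k components = (λ_1 + ... + λ_k) / Σ λ:
  k = 1: 52/129 = 0.4031
  k = 2: (52 + 42)/129 = 94/129 = 0.7287
  k = 3: (52 + 42 + 35)/129 = 129/129 = 1

Summary (fraction, with percent):

explained: PC1 0.4031 (40.31%), PC2 0.3256 (32.56%), PC3 0.2713 (27.13%);  cumulative: 0.4031, 0.7287, 1


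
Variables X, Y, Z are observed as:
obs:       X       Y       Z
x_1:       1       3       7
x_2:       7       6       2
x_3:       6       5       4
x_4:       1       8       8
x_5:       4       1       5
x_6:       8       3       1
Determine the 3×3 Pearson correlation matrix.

Step 1 — column means:
  mean(X) = (1 + 7 + 6 + 1 + 4 + 8) / 6 = 27/6 = 4.5
  mean(Y) = (3 + 6 + 5 + 8 + 1 + 3) / 6 = 26/6 = 4.3333
  mean(Z) = (7 + 2 + 4 + 8 + 5 + 1) / 6 = 27/6 = 4.5

Step 2 — sample variances and covariances s[i,j] = (1/(n-1)) · Σ_k (x_{k,i} - mean_i) · (x_{k,j} - mean_j), with n-1 = 5:
  s[X,X] = ((-3.5)·(-3.5) + (2.5)·(2.5) + (1.5)·(1.5) + (-3.5)·(-3.5) + (-0.5)·(-0.5) + (3.5)·(3.5)) / 5 = 45.5/5 = 9.1
  s[X,Y] = ((-3.5)·(-1.3333) + (2.5)·(1.6667) + (1.5)·(0.6667) + (-3.5)·(3.6667) + (-0.5)·(-3.3333) + (3.5)·(-1.3333)) / 5 = -6/5 = -1.2
  s[X,Z] = ((-3.5)·(2.5) + (2.5)·(-2.5) + (1.5)·(-0.5) + (-3.5)·(3.5) + (-0.5)·(0.5) + (3.5)·(-3.5)) / 5 = -40.5/5 = -8.1
  s[Y,Y] = ((-1.3333)·(-1.3333) + (1.6667)·(1.6667) + (0.6667)·(0.6667) + (3.6667)·(3.6667) + (-3.3333)·(-3.3333) + (-1.3333)·(-1.3333)) / 5 = 31.3333/5 = 6.2667
  s[Y,Z] = ((-1.3333)·(2.5) + (1.6667)·(-2.5) + (0.6667)·(-0.5) + (3.6667)·(3.5) + (-3.3333)·(0.5) + (-1.3333)·(-3.5)) / 5 = 8/5 = 1.6
  s[Z,Z] = ((2.5)·(2.5) + (-2.5)·(-2.5) + (-0.5)·(-0.5) + (3.5)·(3.5) + (0.5)·(0.5) + (-3.5)·(-3.5)) / 5 = 37.5/5 = 7.5
  Sample standard deviations s_i = √(s[i,i]):
  s(X) = √(9.1) = 3.0166
  s(Y) = √(6.2667) = 2.5033
  s(Z) = √(7.5) = 2.7386

Step 3 — r_{ij} = s_{ij} / (s_i · s_j):
  r[X,X] = 1 (diagonal).
  r[X,Y] = -1.2 / (3.0166 · 2.5033) = -1.2 / 7.5516 = -0.1589
  r[X,Z] = -8.1 / (3.0166 · 2.7386) = -8.1 / 8.2614 = -0.9805
  r[Y,Y] = 1 (diagonal).
  r[Y,Z] = 1.6 / (2.5033 · 2.7386) = 1.6 / 6.8557 = 0.2334
  r[Z,Z] = 1 (diagonal).

R is symmetric with unit diagonal. Assembling:

R = [[1, -0.1589, -0.9805],
 [-0.1589, 1, 0.2334],
 [-0.9805, 0.2334, 1]]


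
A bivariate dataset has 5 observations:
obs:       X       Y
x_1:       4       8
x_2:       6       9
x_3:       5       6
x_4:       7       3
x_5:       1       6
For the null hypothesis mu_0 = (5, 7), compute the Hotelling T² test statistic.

Step 1 — sample mean vector:
  mean(X) = (4 + 6 + 5 + 7 + 1) / 5 = 23/5 = 4.6
  mean(Y) = (8 + 9 + 6 + 3 + 6) / 5 = 32/5 = 6.4
  x̄ = (4.6, 6.4),  deviation x̄ - mu_0 = (4.6, 6.4) - (5, 7) = (-0.4, -0.6).

Step 2 — sample covariance matrix, S[i,j] = (1/(n-1)) · Σ_k (x_{k,i} - mean_i) · (x_{k,j} - mean_j), divisor n-1 = 4:
  S[X,X] = ((-0.6)·(-0.6) + (1.4)·(1.4) + (0.4)·(0.4) + (2.4)·(2.4) + (-3.6)·(-3.6)) / 4 = 21.2/4 = 5.3
  S[X,Y] = ((-0.6)·(1.6) + (1.4)·(2.6) + (0.4)·(-0.4) + (2.4)·(-3.4) + (-3.6)·(-0.4)) / 4 = -4.2/4 = -1.05
  S[Y,Y] = ((1.6)·(1.6) + (2.6)·(2.6) + (-0.4)·(-0.4) + (-3.4)·(-3.4) + (-0.4)·(-0.4)) / 4 = 21.2/4 = 5.3
  S = [[5.3, -1.05],
 [-1.05, 5.3]].

Step 3 — invert S. det(S) = 5.3·5.3 - (-1.05)² = 26.9875.
  S^{-1} = (1/det) · [[d, -b], [-b, a]] = [[0.1964, 0.0389],
 [0.0389, 0.1964]].

Step 4 — quadratic form (x̄ - mu_0)^T · S^{-1} · (x̄ - mu_0):
  S^{-1} · (x̄ - mu_0) = (-0.1019, -0.1334),
  (x̄ - mu_0)^T · [...] = (-0.4)·(-0.1019) + (-0.6)·(-0.1334) = 0.1208.

Step 5 — scale by n: T² = 5 · 0.1208 = 0.604.

T² ≈ 0.604


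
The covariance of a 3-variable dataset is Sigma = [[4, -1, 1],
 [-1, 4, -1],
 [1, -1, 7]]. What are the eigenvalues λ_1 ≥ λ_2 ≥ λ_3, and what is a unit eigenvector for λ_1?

Step 1 — characteristic polynomial p(λ) = det(λI - Sigma) = λ³ - tr·λ² + c_1·λ - det, where tr = trace, c_1 = sum of the principal 2×2 minors, det = det(Sigma):
  tr = 4 + 4 + 7 = 15,
  c_1 = (4·4 - (-1)²) + (4·7 - (1)²) + (4·7 - (-1)²) = 15 + 27 + 27 = 69,
  det = 4·(4·7 - (-1)²) - (-1)·((-1)·7 - (-1)·(1)) + (1)·((-1)·(-1) - 4·(1)) = 4·(27) - (-1)·(-6) + (1)·(-3) = 99.
  So p(λ) = λ³ - 15λ² + 69λ - 99.
Step 2 — look for an integer root (rational root theorem: any rational root is an integer divisor of 99). Testing λ = 3:
  p(3) = 27 - 135 + 207 - 99 = 0  ✓
  Dividing out (λ - 3): p(λ) = (λ - 3)(λ² - 12λ + 33).
Step 3 — remaining eigenvalues from the quadratic λ² - 12λ + 33 = 0:
  Δ = 12² - 4·33 = 144 - 132 = 12,  λ = (12 ± √12)/2 = (12 ± 3.4641)/2 ≈ 7.7321 or 4.2679.
  Sorted: λ_1 = 7.7321,  λ_2 = 4.2679,  λ_3 = 3  (check: sum = 15 = tr ✓).

Step 4 — unit eigenvector for λ_1 ≈ 7.7321: v spans the null space of (Sigma - λ_1 I), whose rows are
  r_1 = (-3.7321, -1, 1),  r_2 = (-1, -3.7321, -1),  r_3 = (1, -1, -0.7321).
  v is orthogonal to every row, so take v ∝ r_1 × r_2 = ((-1)·(-1) - (1)·(-3.7321), (1)·(-1) - (-3.7321)·(-1), (-3.7321)·(-3.7321) - (-1)·(-1)) ≈ (4.7321, -4.7321, 12.9282).
  Let u = (4.7321, -4.7321, 12.9282).
  ||u|| = √((4.7321)² + (-4.7321)² + (12.9282)²) = √(211.923) ≈ 14.5576,  v_1 = u/||u|| ≈ (0.3251, -0.3251, 0.8881) (||v_1|| = 1).

λ_1 = 7.7321,  λ_2 = 4.2679,  λ_3 = 3;  v_1 ≈ (0.3251, -0.3251, 0.8881)


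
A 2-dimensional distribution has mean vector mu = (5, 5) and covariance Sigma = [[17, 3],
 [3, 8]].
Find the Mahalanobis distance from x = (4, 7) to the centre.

Step 1 — centre the observation: (x - mu) = (-1, 2).

Step 2 — invert Sigma. det(Sigma) = 17·8 - (3)² = 127.
  Sigma^{-1} = (1/det) · [[d, -b], [-b, a]] = [[0.063, -0.0236],
 [-0.0236, 0.1339]].

Step 3 — form the quadratic (x - mu)^T · Sigma^{-1} · (x - mu):
  Sigma^{-1} · (x - mu) = (-0.1102, 0.2913).
  (x - mu)^T · [Sigma^{-1} · (x - mu)] = (-1)·(-0.1102) + (2)·(0.2913) = 0.6929.

Step 4 — take square root: d = √(0.6929) ≈ 0.8324.

d(x, mu) = √(0.6929) ≈ 0.8324


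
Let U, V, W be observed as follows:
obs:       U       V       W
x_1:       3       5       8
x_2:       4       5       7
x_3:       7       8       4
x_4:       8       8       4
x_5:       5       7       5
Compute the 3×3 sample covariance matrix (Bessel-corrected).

Step 1 — column means:
  mean(U) = (3 + 4 + 7 + 8 + 5) / 5 = 27/5 = 5.4
  mean(V) = (5 + 5 + 8 + 8 + 7) / 5 = 33/5 = 6.6
  mean(W) = (8 + 7 + 4 + 4 + 5) / 5 = 28/5 = 5.6

Step 2 — sample covariance S[i,j] = (1/(n-1)) · Σ_k (x_{k,i} - mean_i) · (x_{k,j} - mean_j), with n-1 = 4.
  S[U,U] = ((-2.4)·(-2.4) + (-1.4)·(-1.4) + (1.6)·(1.6) + (2.6)·(2.6) + (-0.4)·(-0.4)) / 4 = 17.2/4 = 4.3
  S[U,V] = ((-2.4)·(-1.6) + (-1.4)·(-1.6) + (1.6)·(1.4) + (2.6)·(1.4) + (-0.4)·(0.4)) / 4 = 11.8/4 = 2.95
  S[U,W] = ((-2.4)·(2.4) + (-1.4)·(1.4) + (1.6)·(-1.6) + (2.6)·(-1.6) + (-0.4)·(-0.6)) / 4 = -14.2/4 = -3.55
  S[V,V] = ((-1.6)·(-1.6) + (-1.6)·(-1.6) + (1.4)·(1.4) + (1.4)·(1.4) + (0.4)·(0.4)) / 4 = 9.2/4 = 2.3
  S[V,W] = ((-1.6)·(2.4) + (-1.6)·(1.4) + (1.4)·(-1.6) + (1.4)·(-1.6) + (0.4)·(-0.6)) / 4 = -10.8/4 = -2.7
  S[W,W] = ((2.4)·(2.4) + (1.4)·(1.4) + (-1.6)·(-1.6) + (-1.6)·(-1.6) + (-0.6)·(-0.6)) / 4 = 13.2/4 = 3.3

S is symmetric (S[j,i] = S[i,j]). Assembling:

S = [[4.3, 2.95, -3.55],
 [2.95, 2.3, -2.7],
 [-3.55, -2.7, 3.3]]


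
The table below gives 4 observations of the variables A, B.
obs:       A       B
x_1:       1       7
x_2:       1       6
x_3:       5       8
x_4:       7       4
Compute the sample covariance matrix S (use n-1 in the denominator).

Step 1 — column means:
  mean(A) = (1 + 1 + 5 + 7) / 4 = 14/4 = 3.5
  mean(B) = (7 + 6 + 8 + 4) / 4 = 25/4 = 6.25

Step 2 — sample covariance S[i,j] = (1/(n-1)) · Σ_k (x_{k,i} - mean_i) · (x_{k,j} - mean_j), with n-1 = 3.
  S[A,A] = ((-2.5)·(-2.5) + (-2.5)·(-2.5) + (1.5)·(1.5) + (3.5)·(3.5)) / 3 = 27/3 = 9
  S[A,B] = ((-2.5)·(0.75) + (-2.5)·(-0.25) + (1.5)·(1.75) + (3.5)·(-2.25)) / 3 = -6.5/3 = -2.1667
  S[B,B] = ((0.75)·(0.75) + (-0.25)·(-0.25) + (1.75)·(1.75) + (-2.25)·(-2.25)) / 3 = 8.75/3 = 2.9167

S is symmetric (S[j,i] = S[i,j]). Assembling:

S = [[9, -2.1667],
 [-2.1667, 2.9167]]


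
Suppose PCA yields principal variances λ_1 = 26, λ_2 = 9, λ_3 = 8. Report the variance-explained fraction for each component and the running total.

Step 1 — total variance = trace(Sigma) = Σ λ_i = 26 + 9 + 8 = 43.

Step 2 — fraction explained by component i = λ_i / Σ λ:
  PC1: 26/43 = 0.6047
  PC2: 9/43 = 0.2093
  PC3: 8/43 = 0.186

Step 3 — cumulative fraction after k components = (λ_1 + ... + λ_k) / Σ λ:
  k = 1: 26/43 = 0.6047
  k = 2: (26 + 9)/43 = 35/43 = 0.814
  k = 3: (26 + 9 + 8)/43 = 43/43 = 1

Summary (fraction, with percent):

explained: PC1 0.6047 (60.47%), PC2 0.2093 (20.93%), PC3 0.186 (18.6%);  cumulative: 0.6047, 0.814, 1


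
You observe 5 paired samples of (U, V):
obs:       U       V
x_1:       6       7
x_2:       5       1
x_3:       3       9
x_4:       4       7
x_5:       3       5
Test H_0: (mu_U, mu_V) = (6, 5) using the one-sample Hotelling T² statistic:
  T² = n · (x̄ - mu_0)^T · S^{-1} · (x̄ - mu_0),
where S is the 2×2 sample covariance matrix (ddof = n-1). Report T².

Step 1 — sample mean vector:
  mean(U) = (6 + 5 + 3 + 4 + 3) / 5 = 21/5 = 4.2
  mean(V) = (7 + 1 + 9 + 7 + 5) / 5 = 29/5 = 5.8
  x̄ = (4.2, 5.8),  deviation x̄ - mu_0 = (4.2, 5.8) - (6, 5) = (-1.8, 0.8).

Step 2 — sample covariance matrix, S[i,j] = (1/(n-1)) · Σ_k (x_{k,i} - mean_i) · (x_{k,j} - mean_j), divisor n-1 = 4:
  S[U,U] = ((1.8)·(1.8) + (0.8)·(0.8) + (-1.2)·(-1.2) + (-0.2)·(-0.2) + (-1.2)·(-1.2)) / 4 = 6.8/4 = 1.7
  S[U,V] = ((1.8)·(1.2) + (0.8)·(-4.8) + (-1.2)·(3.2) + (-0.2)·(1.2) + (-1.2)·(-0.8)) / 4 = -4.8/4 = -1.2
  S[V,V] = ((1.2)·(1.2) + (-4.8)·(-4.8) + (3.2)·(3.2) + (1.2)·(1.2) + (-0.8)·(-0.8)) / 4 = 36.8/4 = 9.2
  S = [[1.7, -1.2],
 [-1.2, 9.2]].

Step 3 — invert S. det(S) = 1.7·9.2 - (-1.2)² = 14.2.
  S^{-1} = (1/det) · [[d, -b], [-b, a]] = [[0.6479, 0.0845],
 [0.0845, 0.1197]].

Step 4 — quadratic form (x̄ - mu_0)^T · S^{-1} · (x̄ - mu_0):
  S^{-1} · (x̄ - mu_0) = (-1.0986, -0.0563),
  (x̄ - mu_0)^T · [...] = (-1.8)·(-1.0986) + (0.8)·(-0.0563) = 1.9324.

Step 5 — scale by n: T² = 5 · 1.9324 = 9.662.

T² ≈ 9.662


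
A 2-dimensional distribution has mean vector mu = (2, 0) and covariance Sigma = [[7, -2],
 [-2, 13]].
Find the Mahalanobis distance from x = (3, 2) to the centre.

Step 1 — centre the observation: (x - mu) = (1, 2).

Step 2 — invert Sigma. det(Sigma) = 7·13 - (-2)² = 87.
  Sigma^{-1} = (1/det) · [[d, -b], [-b, a]] = [[0.1494, 0.023],
 [0.023, 0.0805]].

Step 3 — form the quadratic (x - mu)^T · Sigma^{-1} · (x - mu):
  Sigma^{-1} · (x - mu) = (0.1954, 0.1839).
  (x - mu)^T · [Sigma^{-1} · (x - mu)] = (1)·(0.1954) + (2)·(0.1839) = 0.5632.

Step 4 — take square root: d = √(0.5632) ≈ 0.7505.

d(x, mu) = √(0.5632) ≈ 0.7505


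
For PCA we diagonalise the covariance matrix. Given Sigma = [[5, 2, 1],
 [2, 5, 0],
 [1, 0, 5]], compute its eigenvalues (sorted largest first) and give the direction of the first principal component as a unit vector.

Step 1 — characteristic polynomial p(λ) = det(λI - Sigma) = λ³ - tr·λ² + c_1·λ - det, where tr = trace, c_1 = sum of the principal 2×2 minors, det = det(Sigma):
  tr = 5 + 5 + 5 = 15,
  c_1 = (5·5 - (2)²) + (5·5 - (1)²) + (5·5 - (0)²) = 21 + 24 + 25 = 70,
  det = 5·(5·5 - (0)²) - (2)·((2)·5 - (0)·(1)) + (1)·((2)·(0) - 5·(1)) = 5·(25) - (2)·(10) + (1)·(-5) = 100.
  So p(λ) = λ³ - 15λ² + 70λ - 100.
Step 2 — look for an integer root (rational root theorem: any rational root is an integer divisor of 100). Testing λ = 5:
  p(5) = 125 - 375 + 350 - 100 = 0  ✓
  Dividing out (λ - 5): p(λ) = (λ - 5)(λ² - 10λ + 20).
Step 3 — remaining eigenvalues from the quadratic λ² - 10λ + 20 = 0:
  Δ = 10² - 4·20 = 100 - 80 = 20,  λ = (10 ± √20)/2 = (10 ± 4.4721)/2 ≈ 7.2361 or 2.7639.
  Sorted: λ_1 = 7.2361,  λ_2 = 5,  λ_3 = 2.7639  (check: sum = 15 = tr ✓).

Step 4 — unit eigenvector for λ_1 ≈ 7.2361: v spans the null space of (Sigma - λ_1 I), whose rows are
  r_1 = (-2.2361, 2, 1),  r_2 = (2, -2.2361, 0),  r_3 = (1, 0, -2.2361).
  v is orthogonal to every row, so take v ∝ r_1 × r_2 = ((2)·(0) - (1)·(-2.2361), (1)·(2) - (-2.2361)·(0), (-2.2361)·(-2.2361) - (2)·(2)) ≈ (2.2361, 2, 1).
  Let u = (2.2361, 2, 1).
  ||u|| = √((2.2361)² + (2)² + (1)²) = √(10) ≈ 3.1623,  v_1 = u/||u|| ≈ (0.7071, 0.6325, 0.3162) (||v_1|| = 1).

λ_1 = 7.2361,  λ_2 = 5,  λ_3 = 2.7639;  v_1 ≈ (0.7071, 0.6325, 0.3162)


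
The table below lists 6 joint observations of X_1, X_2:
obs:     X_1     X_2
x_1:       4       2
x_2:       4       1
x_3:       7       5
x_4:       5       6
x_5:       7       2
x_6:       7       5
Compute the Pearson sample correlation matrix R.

Step 1 — column means:
  mean(X_1) = (4 + 4 + 7 + 5 + 7 + 7) / 6 = 34/6 = 5.6667
  mean(X_2) = (2 + 1 + 5 + 6 + 2 + 5) / 6 = 21/6 = 3.5

Step 2 — sample variances and covariances s[i,j] = (1/(n-1)) · Σ_k (x_{k,i} - mean_i) · (x_{k,j} - mean_j), with n-1 = 5:
  s[X_1,X_1] = ((-1.6667)·(-1.6667) + (-1.6667)·(-1.6667) + (1.3333)·(1.3333) + (-0.6667)·(-0.6667) + (1.3333)·(1.3333) + (1.3333)·(1.3333)) / 5 = 11.3333/5 = 2.2667
  s[X_1,X_2] = ((-1.6667)·(-1.5) + (-1.6667)·(-2.5) + (1.3333)·(1.5) + (-0.6667)·(2.5) + (1.3333)·(-1.5) + (1.3333)·(1.5)) / 5 = 7/5 = 1.4
  s[X_2,X_2] = ((-1.5)·(-1.5) + (-2.5)·(-2.5) + (1.5)·(1.5) + (2.5)·(2.5) + (-1.5)·(-1.5) + (1.5)·(1.5)) / 5 = 21.5/5 = 4.3
  Sample standard deviations s_i = √(s[i,i]):
  s(X_1) = √(2.2667) = 1.5055
  s(X_2) = √(4.3) = 2.0736

Step 3 — r_{ij} = s_{ij} / (s_i · s_j):
  r[X_1,X_1] = 1 (diagonal).
  r[X_1,X_2] = 1.4 / (1.5055 · 2.0736) = 1.4 / 3.122 = 0.4484
  r[X_2,X_2] = 1 (diagonal).

R is symmetric with unit diagonal. Assembling:

R = [[1, 0.4484],
 [0.4484, 1]]


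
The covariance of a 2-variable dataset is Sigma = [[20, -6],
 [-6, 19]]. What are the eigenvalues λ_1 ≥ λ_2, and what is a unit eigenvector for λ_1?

Step 1 — characteristic polynomial of 2×2 Sigma:
  det(Sigma - λI) = λ² - trace · λ + det = 0.
  trace = 20 + 19 = 39, det = 20·19 - (-6)² = 344.
Step 2 — discriminant:
  Δ = trace² - 4·det = 1521 - 1376 = 145.
Step 3 — eigenvalues:
  λ = (trace ± √Δ)/2 = (39 ± 12.0416)/2,
  λ_1 = 25.5208,  λ_2 = 13.4792.

Step 4 — unit eigenvector for λ_1: solve (Sigma - λ_1 I)v = 0. First row:
  (20 - 25.5208)·v_x + (-6)·v_y = 0, i.e. (-5.5208)·v_x + (-6)·v_y = 0,
  so v ∝ (b, λ_1 - a) = (-6, 5.5208); multiply by -1 so the first entry is positive: u = (6, -5.5208).
  ||u|| = √((6)² + (-5.5208)²) = √(66.4792) ≈ 8.1535,
  v_1 = u/||u|| ≈ (0.7359, -0.6771) (||v_1|| = 1).

λ_1 = 25.5208,  λ_2 = 13.4792;  v_1 ≈ (0.7359, -0.6771)


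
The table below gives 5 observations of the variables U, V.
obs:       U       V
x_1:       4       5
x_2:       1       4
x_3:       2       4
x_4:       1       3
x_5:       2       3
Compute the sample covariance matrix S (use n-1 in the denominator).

Step 1 — column means:
  mean(U) = (4 + 1 + 2 + 1 + 2) / 5 = 10/5 = 2
  mean(V) = (5 + 4 + 4 + 3 + 3) / 5 = 19/5 = 3.8

Step 2 — sample covariance S[i,j] = (1/(n-1)) · Σ_k (x_{k,i} - mean_i) · (x_{k,j} - mean_j), with n-1 = 4.
  S[U,U] = ((2)·(2) + (-1)·(-1) + (0)·(0) + (-1)·(-1) + (0)·(0)) / 4 = 6/4 = 1.5
  S[U,V] = ((2)·(1.2) + (-1)·(0.2) + (0)·(0.2) + (-1)·(-0.8) + (0)·(-0.8)) / 4 = 3/4 = 0.75
  S[V,V] = ((1.2)·(1.2) + (0.2)·(0.2) + (0.2)·(0.2) + (-0.8)·(-0.8) + (-0.8)·(-0.8)) / 4 = 2.8/4 = 0.7

S is symmetric (S[j,i] = S[i,j]). Assembling:

S = [[1.5, 0.75],
 [0.75, 0.7]]


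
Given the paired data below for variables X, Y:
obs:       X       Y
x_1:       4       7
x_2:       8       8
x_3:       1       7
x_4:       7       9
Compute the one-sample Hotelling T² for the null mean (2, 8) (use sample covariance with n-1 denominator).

Step 1 — sample mean vector:
  mean(X) = (4 + 8 + 1 + 7) / 4 = 20/4 = 5
  mean(Y) = (7 + 8 + 7 + 9) / 4 = 31/4 = 7.75
  x̄ = (5, 7.75),  deviation x̄ - mu_0 = (5, 7.75) - (2, 8) = (3, -0.25).

Step 2 — sample covariance matrix, S[i,j] = (1/(n-1)) · Σ_k (x_{k,i} - mean_i) · (x_{k,j} - mean_j), divisor n-1 = 3:
  S[X,X] = ((-1)·(-1) + (3)·(3) + (-4)·(-4) + (2)·(2)) / 3 = 30/3 = 10
  S[X,Y] = ((-1)·(-0.75) + (3)·(0.25) + (-4)·(-0.75) + (2)·(1.25)) / 3 = 7/3 = 2.3333
  S[Y,Y] = ((-0.75)·(-0.75) + (0.25)·(0.25) + (-0.75)·(-0.75) + (1.25)·(1.25)) / 3 = 2.75/3 = 0.9167
  S = [[10, 2.3333],
 [2.3333, 0.9167]].

Step 3 — invert S. det(S) = 10·0.9167 - (2.3333)² = 3.7222.
  S^{-1} = (1/det) · [[d, -b], [-b, a]] = [[0.2463, -0.6269],
 [-0.6269, 2.6866]].

Step 4 — quadratic form (x̄ - mu_0)^T · S^{-1} · (x̄ - mu_0):
  S^{-1} · (x̄ - mu_0) = (0.8955, -2.5522),
  (x̄ - mu_0)^T · [...] = (3)·(0.8955) + (-0.25)·(-2.5522) = 3.3246.

Step 5 — scale by n: T² = 4 · 3.3246 = 13.2985.

T² ≈ 13.2985
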